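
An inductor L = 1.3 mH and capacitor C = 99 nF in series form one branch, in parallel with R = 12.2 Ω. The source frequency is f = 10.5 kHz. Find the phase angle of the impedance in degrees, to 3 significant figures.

ω = 2πf = 65970 rad/s
X_L = ωL = 85.8 Ω
X_C = 1/(ωC) = 153 Ω
Branch 1: Z₁ = R = 12.2 Ω
Branch 2 (series LC): Z₂ = j(X_L − X_C) = −j67.3 Ω
Parallel: Z = Z₁Z₂/(Z₁+Z₂), |Z| = 12.0 Ω, ∠Z = -10.3°

-10.3°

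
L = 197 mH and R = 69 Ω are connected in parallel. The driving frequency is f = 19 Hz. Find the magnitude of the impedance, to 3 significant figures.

22.3 Ω

ω = 2πf = 119.4 rad/s
X_L = ωL = 23.5 Ω
Parallel: admittances add. Y = 1/R + 1/(jωL)
Y = (0.0145 − j0.0425) S
|Y| = 0.0449 S → |Z| = 1/|Y| = 22.3 Ω, ∠Z = −∠Y = 71.2°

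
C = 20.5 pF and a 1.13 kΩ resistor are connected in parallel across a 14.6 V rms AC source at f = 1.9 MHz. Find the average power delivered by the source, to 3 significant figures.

ω = 2πf = 1.194e+07 rad/s
X_C = 1/(ωC) = 4090 Ω
Parallel: admittances add. Y = 1/R + jωC
Y = (0.000885 + j0.000245) S
|Y| = 0.000918 S → |Z| = 1/|Y| = 1090 Ω, ∠Z = −∠Y = -15.5°
I = V/|Z| = 13.4 mA
P = VI cos φ = 14.6 × 0.0134 × cos(-15.5°) = 189 mW

189 mW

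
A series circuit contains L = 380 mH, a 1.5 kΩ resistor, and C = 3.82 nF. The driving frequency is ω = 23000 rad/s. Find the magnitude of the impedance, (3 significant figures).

3040 Ω

X_L = ωL = 8740 Ω
X_C = 1/(ωC) = 11400 Ω
Net reactance X = X_L − X_C = -2640 Ω
Z = 1500 − j2640 Ω
|Z| = √(1500² + 2640²) = 3040 Ω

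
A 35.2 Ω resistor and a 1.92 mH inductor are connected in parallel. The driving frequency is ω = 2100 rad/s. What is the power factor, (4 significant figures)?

0.1138

X_L = ωL = 4.032 Ω
Parallel: admittances add. Y = 1/R + 1/(jωL)
Y = (0.02841 − j0.2480) S
|Y| = 0.2496 S → |Z| = 1/|Y| = 4.006 Ω, ∠Z = −∠Y = 83.47°
cos φ = cos(83.47°) = 0.1138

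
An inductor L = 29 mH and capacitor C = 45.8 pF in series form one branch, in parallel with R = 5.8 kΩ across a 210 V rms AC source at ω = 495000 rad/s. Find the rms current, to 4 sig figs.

X_L = ωL = 14360 Ω
X_C = 1/(ωC) = 44110 Ω
Branch 1: Z₁ = R = 5800 Ω
Branch 2 (series LC): Z₂ = j(X_L − X_C) = −j29750 Ω
Parallel: Z = Z₁Z₂/(Z₁+Z₂), |Z| = 5693 Ω, ∠Z = -11.03°
I = V/|Z| = 210/5693 = 36.89 mA

36.89 mA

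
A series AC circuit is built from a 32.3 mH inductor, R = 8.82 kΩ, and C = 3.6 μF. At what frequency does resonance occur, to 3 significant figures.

467 Hz

ω₀ = 1/√(LC) = 1/√(0.0323 × 3.6e-06) = 2933 rad/s
f₀ = ω₀/(2π) = 467 Hz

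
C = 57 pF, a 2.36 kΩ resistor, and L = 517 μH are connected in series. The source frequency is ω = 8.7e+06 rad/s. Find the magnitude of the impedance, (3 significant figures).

X_L = ωL = 4500 Ω
X_C = 1/(ωC) = 2020 Ω
Net reactance X = X_L − X_C = 2480 Ω
Z = 2360 + j2480 Ω
|Z| = √(2360² + 2480²) = 3420 Ω

3420 Ω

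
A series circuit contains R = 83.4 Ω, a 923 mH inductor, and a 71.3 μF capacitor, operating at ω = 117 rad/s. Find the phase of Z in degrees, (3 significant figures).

-8.11°

X_L = ωL = 108 Ω
X_C = 1/(ωC) = 120 Ω
Net reactance X = X_L − X_C = -11.9 Ω
Z = 83.4 − j11.9 Ω
|Z| = √(83.4² + 11.9²) = 84.2 Ω
∠Z = arctan(-11.9/83.4) = -8.11°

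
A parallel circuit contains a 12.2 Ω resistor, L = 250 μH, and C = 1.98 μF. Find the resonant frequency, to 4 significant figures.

ω₀ = 1/√(LC) = 1/√(0.00025 × 1.98e-06) = 44950 rad/s
f₀ = ω₀/(2π) = 7.153 kHz

7.153 kHz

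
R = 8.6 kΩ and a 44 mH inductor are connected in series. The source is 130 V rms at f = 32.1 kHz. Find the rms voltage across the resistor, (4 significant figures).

ω = 2πf = 201700 rad/s
X_L = ωL = 8874 Ω
Z = 8600 + j8874 Ω
|Z| = √(8600² + 8874²) = 12360 Ω
I = V/|Z| = 10.52 mA
V_R = I·|Z_R| = 0.01052 × 8600 = 90.47 V

90.47 V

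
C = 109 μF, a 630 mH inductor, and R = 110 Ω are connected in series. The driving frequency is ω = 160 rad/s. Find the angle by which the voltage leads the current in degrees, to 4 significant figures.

X_L = ωL = 100.8 Ω
X_C = 1/(ωC) = 57.34 Ω
Net reactance X = X_L − X_C = 43.46 Ω
Z = 110.0 + j43.46 Ω
|Z| = √(110.0² + 43.46²) = 118.3 Ω
∠Z = arctan(43.46/110.0) = 21.56°

21.56°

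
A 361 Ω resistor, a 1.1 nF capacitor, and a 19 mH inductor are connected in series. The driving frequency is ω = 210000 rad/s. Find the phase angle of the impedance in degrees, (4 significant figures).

-43.20°

X_L = ωL = 3990 Ω
X_C = 1/(ωC) = 4329 Ω
Net reactance X = X_L − X_C = -339.0 Ω
Z = 361.0 − j339.0 Ω
|Z| = √(361.0² + 339.0²) = 495.2 Ω
∠Z = arctan(-339.0/361.0) = -43.20°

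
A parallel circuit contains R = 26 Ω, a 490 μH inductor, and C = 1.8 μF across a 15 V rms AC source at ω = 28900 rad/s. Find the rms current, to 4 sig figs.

640.8 mA

X_L = ωL = 14.16 Ω
X_C = 1/(ωC) = 19.22 Ω
Parallel: admittances add. Y = 1/R + 1/(jωL) + jωC
Y = (0.03846 − j0.01860) S
|Y| = 0.04272 S → |Z| = 1/|Y| = 23.41 Ω, ∠Z = −∠Y = 25.80°
I = V/|Z| = 15/23.41 = 640.8 mA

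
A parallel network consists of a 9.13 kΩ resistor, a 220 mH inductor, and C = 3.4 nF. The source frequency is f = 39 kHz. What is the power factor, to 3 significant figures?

ω = 2πf = 245000 rad/s
X_L = ωL = 53900 Ω
X_C = 1/(ωC) = 1200 Ω
Parallel: admittances add. Y = 1/R + 1/(jωL) + jωC
Y = (0.000110 + j0.000815) S
|Y| = 0.000822 S → |Z| = 1/|Y| = 1220 Ω, ∠Z = −∠Y = -82.3°
cos φ = cos(-82.3°) = 0.133

0.133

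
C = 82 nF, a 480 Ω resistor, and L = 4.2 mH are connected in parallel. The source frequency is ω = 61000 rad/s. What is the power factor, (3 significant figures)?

0.885

X_L = ωL = 256 Ω
X_C = 1/(ωC) = 200 Ω
Parallel: admittances add. Y = 1/R + 1/(jωL) + jωC
Y = (0.00208 + j0.00110) S
|Y| = 0.00236 S → |Z| = 1/|Y| = 425 Ω, ∠Z = −∠Y = -27.8°
cos φ = cos(-27.8°) = 0.885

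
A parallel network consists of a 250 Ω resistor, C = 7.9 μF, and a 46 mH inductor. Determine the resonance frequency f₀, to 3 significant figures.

264 Hz

ω₀ = 1/√(LC) = 1/√(0.046 × 7.9e-06) = 1659 rad/s
f₀ = ω₀/(2π) = 264 Hz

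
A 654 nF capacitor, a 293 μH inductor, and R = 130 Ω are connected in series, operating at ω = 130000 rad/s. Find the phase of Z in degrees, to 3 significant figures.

X_L = ωL = 38.1 Ω
X_C = 1/(ωC) = 11.8 Ω
Net reactance X = X_L − X_C = 26.3 Ω
Z = 130 + j26.3 Ω
|Z| = √(130² + 26.3²) = 133 Ω
∠Z = arctan(26.3/130) = 11.4°

11.4°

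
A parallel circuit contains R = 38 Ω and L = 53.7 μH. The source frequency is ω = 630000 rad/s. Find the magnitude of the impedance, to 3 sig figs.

X_L = ωL = 33.8 Ω
Parallel: admittances add. Y = 1/R + 1/(jωL)
Y = (0.0263 − j0.0296) S
|Y| = 0.0396 S → |Z| = 1/|Y| = 25.3 Ω, ∠Z = −∠Y = 48.3°

25.3 Ω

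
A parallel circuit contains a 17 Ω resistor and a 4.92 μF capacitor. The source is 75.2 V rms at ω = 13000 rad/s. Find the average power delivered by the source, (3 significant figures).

333 W

X_C = 1/(ωC) = 15.6 Ω
Parallel: admittances add. Y = 1/R + jωC
Y = (0.0588 + j0.0640) S
|Y| = 0.0869 S → |Z| = 1/|Y| = 11.5 Ω, ∠Z = −∠Y = -47.4°
I = V/|Z| = 6.53 A
P = VI cos φ = 75.2 × 6.53 × cos(-47.4°) = 333 W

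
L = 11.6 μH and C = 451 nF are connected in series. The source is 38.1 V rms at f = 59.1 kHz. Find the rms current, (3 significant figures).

22.9 A

ω = 2πf = 371300 rad/s
X_L = ωL = 4.31 Ω
X_C = 1/(ωC) = 5.97 Ω
Net reactance X = X_L − X_C = -1.66 Ω
Z = − j1.66 Ω
|Z| = √(0² + 1.66²) = 1.66 Ω
I = V/|Z| = 38.1/1.66 = 22.9 A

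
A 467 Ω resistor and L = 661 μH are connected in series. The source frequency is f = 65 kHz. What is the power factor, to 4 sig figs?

ω = 2πf = 408400 rad/s
X_L = ωL = 270.0 Ω
Z = 467.0 + j270.0 Ω
|Z| = √(467.0² + 270.0²) = 539.4 Ω
∠Z = arctan(270.0/467.0) = 30.03°
cos φ = cos(30.03°) = 0.8658

0.8658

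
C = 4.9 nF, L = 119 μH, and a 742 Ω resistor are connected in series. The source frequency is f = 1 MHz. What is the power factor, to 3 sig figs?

0.720

ω = 2πf = 6.283e+06 rad/s
X_L = ωL = 748 Ω
X_C = 1/(ωC) = 32.5 Ω
Net reactance X = X_L − X_C = 715 Ω
Z = 742 + j715 Ω
|Z| = √(742² + 715²) = 1030 Ω
∠Z = arctan(715/742) = 43.9°
cos φ = cos(43.9°) = 0.720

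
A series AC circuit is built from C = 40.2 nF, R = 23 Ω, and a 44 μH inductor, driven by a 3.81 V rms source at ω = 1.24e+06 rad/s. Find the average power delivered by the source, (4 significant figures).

194.2 mW

X_L = ωL = 54.56 Ω
X_C = 1/(ωC) = 20.06 Ω
Net reactance X = X_L − X_C = 34.50 Ω
Z = 23.00 + j34.50 Ω
|Z| = √(23.00² + 34.50²) = 41.46 Ω
∠Z = arctan(34.50/23.00) = 56.31°
I = V/|Z| = 91.89 mA
P = VI cos φ = 3.81 × 0.09189 × cos(56.31°) = 194.2 mW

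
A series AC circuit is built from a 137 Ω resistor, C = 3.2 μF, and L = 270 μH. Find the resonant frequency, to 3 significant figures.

5.41 kHz

ω₀ = 1/√(LC) = 1/√(0.00027 × 3.2e-06) = 34020 rad/s
f₀ = ω₀/(2π) = 5.41 kHz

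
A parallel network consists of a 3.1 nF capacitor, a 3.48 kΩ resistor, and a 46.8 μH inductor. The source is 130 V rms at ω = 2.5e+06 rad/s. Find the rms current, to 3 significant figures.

110 mA

X_L = ωL = 117 Ω
X_C = 1/(ωC) = 129 Ω
Parallel: admittances add. Y = 1/R + 1/(jωL) + jωC
Y = (0.000287 − j0.000797) S
|Y| = 0.000847 S → |Z| = 1/|Y| = 1180 Ω, ∠Z = −∠Y = 70.2°
I = V/|Z| = 130/1180 = 110 mA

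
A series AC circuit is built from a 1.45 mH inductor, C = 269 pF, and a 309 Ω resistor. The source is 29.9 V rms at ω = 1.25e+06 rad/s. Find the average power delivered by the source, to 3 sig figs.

191 mW

X_L = ωL = 1810 Ω
X_C = 1/(ωC) = 2970 Ω
Net reactance X = X_L − X_C = -1160 Ω
Z = 309 − j1160 Ω
|Z| = √(309² + 1160²) = 1200 Ω
∠Z = arctan(-1160/309) = -75.1°
I = V/|Z| = 24.9 mA
P = VI cos φ = 29.9 × 0.0249 × cos(-75.1°) = 191 mW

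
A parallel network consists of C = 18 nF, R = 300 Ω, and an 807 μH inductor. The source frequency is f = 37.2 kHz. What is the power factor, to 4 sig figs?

0.9501

ω = 2πf = 233700 rad/s
X_L = ωL = 188.6 Ω
X_C = 1/(ωC) = 237.7 Ω
Parallel: admittances add. Y = 1/R + 1/(jωL) + jωC
Y = (0.003333 − j0.001094) S
|Y| = 0.003508 S → |Z| = 1/|Y| = 285.0 Ω, ∠Z = −∠Y = 18.18°
cos φ = cos(18.18°) = 0.9501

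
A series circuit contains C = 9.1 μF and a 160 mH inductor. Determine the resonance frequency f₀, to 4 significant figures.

131.9 Hz

ω₀ = 1/√(LC) = 1/√(0.16 × 9.1e-06) = 828.7 rad/s
f₀ = ω₀/(2π) = 131.9 Hz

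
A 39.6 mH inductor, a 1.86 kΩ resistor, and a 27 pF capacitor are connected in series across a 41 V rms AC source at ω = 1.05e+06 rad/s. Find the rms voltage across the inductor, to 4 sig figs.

259.3 V

X_L = ωL = 41580 Ω
X_C = 1/(ωC) = 35270 Ω
Net reactance X = X_L − X_C = 6307 Ω
Z = 1860 + j6307 Ω
|Z| = √(1860² + 6307²) = 6575 Ω
I = V/|Z| = 6.236 mA
V_L = I·|Z_L| = 0.006236 × 41580 = 259.3 V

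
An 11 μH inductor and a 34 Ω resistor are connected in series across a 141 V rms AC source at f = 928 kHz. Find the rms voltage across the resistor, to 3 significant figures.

ω = 2πf = 5.831e+06 rad/s
X_L = ωL = 64.1 Ω
Z = 34.0 + j64.1 Ω
|Z| = √(34.0² + 64.1²) = 72.6 Ω
I = V/|Z| = 1.94 A
V_R = I·|Z_R| = 1.94 × 34.0 = 66.0 V

66.0 V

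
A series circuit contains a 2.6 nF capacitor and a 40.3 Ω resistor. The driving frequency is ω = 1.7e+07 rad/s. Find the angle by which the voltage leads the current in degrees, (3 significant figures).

-29.3°

X_C = 1/(ωC) = 22.6 Ω
Z = 40.3 − j22.6 Ω
|Z| = √(40.3² + 22.6²) = 46.2 Ω
∠Z = arctan(-22.6/40.3) = -29.3°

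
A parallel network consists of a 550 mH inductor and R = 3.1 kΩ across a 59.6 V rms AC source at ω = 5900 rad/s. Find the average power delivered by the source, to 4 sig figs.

1.146 W

X_L = ωL = 3245 Ω
Parallel: admittances add. Y = 1/R + 1/(jωL)
Y = (0.0003226 − j0.0003082) S
|Y| = 0.0004461 S → |Z| = 1/|Y| = 2242 Ω, ∠Z = −∠Y = 43.69°
I = V/|Z| = 26.59 mA
P = VI cos φ = 59.6 × 0.02659 × cos(43.69°) = 1.146 W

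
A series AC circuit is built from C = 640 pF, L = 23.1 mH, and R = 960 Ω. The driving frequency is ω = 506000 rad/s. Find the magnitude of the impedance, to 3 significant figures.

X_L = ωL = 11700 Ω
X_C = 1/(ωC) = 3090 Ω
Net reactance X = X_L − X_C = 8600 Ω
Z = 960 + j8600 Ω
|Z| = √(960² + 8600²) = 8650 Ω

8650 Ω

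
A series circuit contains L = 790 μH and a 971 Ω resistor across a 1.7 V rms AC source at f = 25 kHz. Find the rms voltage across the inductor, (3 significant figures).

ω = 2πf = 157100 rad/s
X_L = ωL = 124 Ω
Z = 971 + j124 Ω
|Z| = √(971² + 124²) = 979 Ω
I = V/|Z| = 1.74 mA
V_L = I·|Z_L| = 0.00174 × 124 = 0.216 V

0.216 V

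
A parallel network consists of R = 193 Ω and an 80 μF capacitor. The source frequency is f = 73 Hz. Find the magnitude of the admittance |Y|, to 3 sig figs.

37.1 mS

ω = 2πf = 458.7 rad/s
X_C = 1/(ωC) = 27.3 Ω
Parallel: admittances add. Y = 1/R + jωC
Y = (0.00518 + j0.0367) S
|Y| = 0.0371 S → |Z| = 1/|Y| = 27.0 Ω, ∠Z = −∠Y = -82.0°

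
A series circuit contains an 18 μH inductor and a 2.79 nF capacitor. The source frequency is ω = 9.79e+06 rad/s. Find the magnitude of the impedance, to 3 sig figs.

140 Ω

X_L = ωL = 176 Ω
X_C = 1/(ωC) = 36.6 Ω
Net reactance X = X_L − X_C = 140 Ω
Z = j140 Ω
|Z| = √(0² + 140²) = 140 Ω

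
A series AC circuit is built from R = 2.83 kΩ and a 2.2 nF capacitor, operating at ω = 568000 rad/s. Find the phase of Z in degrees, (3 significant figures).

-15.8°

X_C = 1/(ωC) = 800 Ω
Z = 2830 − j800 Ω
|Z| = √(2830² + 800²) = 2940 Ω
∠Z = arctan(-800/2830) = -15.8°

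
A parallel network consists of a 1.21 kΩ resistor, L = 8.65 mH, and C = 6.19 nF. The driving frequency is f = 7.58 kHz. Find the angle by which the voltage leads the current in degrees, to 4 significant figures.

ω = 2πf = 47630 rad/s
X_L = ωL = 412.0 Ω
X_C = 1/(ωC) = 3392 Ω
Parallel: admittances add. Y = 1/R + 1/(jωL) + jωC
Y = (0.0008264 − j0.002133) S
|Y| = 0.002287 S → |Z| = 1/|Y| = 437.2 Ω, ∠Z = −∠Y = 68.82°

68.82°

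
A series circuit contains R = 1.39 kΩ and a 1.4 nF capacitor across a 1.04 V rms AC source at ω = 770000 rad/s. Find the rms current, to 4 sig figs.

622.3 μA

X_C = 1/(ωC) = 927.6 Ω
Z = 1390 − j927.6 Ω
|Z| = √(1390² + 927.6²) = 1671 Ω
I = V/|Z| = 1.04/1671 = 622.3 μA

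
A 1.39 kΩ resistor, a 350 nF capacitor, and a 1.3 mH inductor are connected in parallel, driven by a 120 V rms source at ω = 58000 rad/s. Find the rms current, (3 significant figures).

849 mA

X_L = ωL = 75.4 Ω
X_C = 1/(ωC) = 49.3 Ω
Parallel: admittances add. Y = 1/R + 1/(jωL) + jωC
Y = (0.000719 + j0.00704) S
|Y| = 0.00707 S → |Z| = 1/|Y| = 141 Ω, ∠Z = −∠Y = -84.2°
I = V/|Z| = 120/141 = 849 mA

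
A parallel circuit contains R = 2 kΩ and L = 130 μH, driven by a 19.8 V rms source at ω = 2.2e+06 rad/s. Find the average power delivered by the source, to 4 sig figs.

196.0 mW

X_L = ωL = 286.0 Ω
Parallel: admittances add. Y = 1/R + 1/(jωL)
Y = (0.0005000 − j0.003497) S
|Y| = 0.003532 S → |Z| = 1/|Y| = 283.1 Ω, ∠Z = −∠Y = 81.86°
I = V/|Z| = 69.94 mA
P = VI cos φ = 19.8 × 0.06994 × cos(81.86°) = 196.0 mW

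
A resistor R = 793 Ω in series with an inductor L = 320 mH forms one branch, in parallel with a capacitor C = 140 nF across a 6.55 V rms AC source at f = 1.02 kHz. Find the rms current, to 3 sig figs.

ω = 2πf = 6409 rad/s
X_L = ωL = 2050 Ω
X_C = 1/(ωC) = 1110 Ω
Branch 1 (R+jX_L): Z₁ = 793 + j2050 Ω, |Z₁| = 2200 Ω
Branch 2 (−jX_C): Z₂ = −j1110 Ω
Parallel: Z = Z₁Z₂/(Z₁+Z₂), |Z| = 2000 Ω, ∠Z = -70.9°
I = V/|Z| = 6.55/2000 = 3.28 mA

3.28 mA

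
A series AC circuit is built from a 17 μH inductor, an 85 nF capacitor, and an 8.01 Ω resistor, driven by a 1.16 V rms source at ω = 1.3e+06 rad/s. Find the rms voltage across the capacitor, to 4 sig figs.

0.6856 V

X_L = ωL = 22.10 Ω
X_C = 1/(ωC) = 9.050 Ω
Net reactance X = X_L − X_C = 13.05 Ω
Z = 8.010 + j13.05 Ω
|Z| = √(8.010² + 13.05²) = 15.31 Ω
I = V/|Z| = 75.76 mA
V_C = I·|Z_C| = 0.07576 × 9.050 = 0.6856 V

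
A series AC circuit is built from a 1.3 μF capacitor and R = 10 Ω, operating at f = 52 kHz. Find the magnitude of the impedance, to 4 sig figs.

ω = 2πf = 326700 rad/s
X_C = 1/(ωC) = 2.354 Ω
Z = 10.00 − j2.354 Ω
|Z| = √(10.00² + 2.354²) = 10.27 Ω

10.27 Ω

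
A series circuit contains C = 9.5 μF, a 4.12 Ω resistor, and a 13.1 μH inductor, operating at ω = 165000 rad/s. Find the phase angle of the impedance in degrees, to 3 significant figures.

X_L = ωL = 2.16 Ω
X_C = 1/(ωC) = 0.638 Ω
Net reactance X = X_L − X_C = 1.52 Ω
Z = 4.12 + j1.52 Ω
|Z| = √(4.12² + 1.52²) = 4.39 Ω
∠Z = arctan(1.52/4.12) = 20.3°

20.3°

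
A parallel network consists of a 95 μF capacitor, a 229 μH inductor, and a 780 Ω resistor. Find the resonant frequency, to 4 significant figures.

1.079 kHz

ω₀ = 1/√(LC) = 1/√(0.000229 × 9.5e-05) = 6780 rad/s
f₀ = ω₀/(2π) = 1.079 kHz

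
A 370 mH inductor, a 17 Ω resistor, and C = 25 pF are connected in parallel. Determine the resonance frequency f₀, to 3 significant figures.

ω₀ = 1/√(LC) = 1/√(0.37 × 2.5e-11) = 328800 rad/s
f₀ = ω₀/(2π) = 52.3 kHz

52.3 kHz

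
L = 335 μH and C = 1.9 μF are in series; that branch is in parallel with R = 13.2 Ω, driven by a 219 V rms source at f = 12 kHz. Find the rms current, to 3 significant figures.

20.5 A

ω = 2πf = 75400 rad/s
X_L = ωL = 25.3 Ω
X_C = 1/(ωC) = 6.98 Ω
Branch 1: Z₁ = R = 13.2 Ω
Branch 2 (series LC): Z₂ = j(X_L − X_C) = j18.3 Ω
Parallel: Z = Z₁Z₂/(Z₁+Z₂), |Z| = 10.7 Ω, ∠Z = 35.8°
I = V/|Z| = 219/10.7 = 20.5 A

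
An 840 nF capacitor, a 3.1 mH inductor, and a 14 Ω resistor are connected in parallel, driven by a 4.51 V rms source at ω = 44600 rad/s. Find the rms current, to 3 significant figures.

X_L = ωL = 138 Ω
X_C = 1/(ωC) = 26.7 Ω
Parallel: admittances add. Y = 1/R + 1/(jωL) + jωC
Y = (0.0714 + j0.0302) S
|Y| = 0.0776 S → |Z| = 1/|Y| = 12.9 Ω, ∠Z = −∠Y = -22.9°
I = V/|Z| = 4.51/12.9 = 350 mA

350 mA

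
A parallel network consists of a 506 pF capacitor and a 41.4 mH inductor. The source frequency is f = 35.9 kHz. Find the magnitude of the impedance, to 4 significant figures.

ω = 2πf = 225600 rad/s
X_L = ωL = 9338 Ω
X_C = 1/(ωC) = 8761 Ω
Parallel: admittances add. Y = 1/(jωL) + jωC
Y = (0 + j7.052e-06) S
|Y| = 7.052e-06 S → |Z| = 1/|Y| = 141800 Ω, ∠Z = −∠Y = -90.00°

141800 Ω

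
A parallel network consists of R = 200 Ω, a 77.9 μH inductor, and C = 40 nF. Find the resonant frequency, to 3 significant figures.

ω₀ = 1/√(LC) = 1/√(7.79e-05 × 4e-08) = 566500 rad/s
f₀ = ω₀/(2π) = 90.2 kHz

90.2 kHz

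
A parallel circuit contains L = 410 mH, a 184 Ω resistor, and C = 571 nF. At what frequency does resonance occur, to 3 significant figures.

ω₀ = 1/√(LC) = 1/√(0.41 × 5.71e-07) = 2067 rad/s
f₀ = ω₀/(2π) = 329 Hz

329 Hz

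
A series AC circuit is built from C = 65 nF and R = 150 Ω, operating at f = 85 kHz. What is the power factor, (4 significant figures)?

0.9821

ω = 2πf = 534100 rad/s
X_C = 1/(ωC) = 28.81 Ω
Z = 150.0 − j28.81 Ω
|Z| = √(150.0² + 28.81²) = 152.7 Ω
∠Z = arctan(-28.81/150.0) = -10.87°
cos φ = cos(-10.87°) = 0.9821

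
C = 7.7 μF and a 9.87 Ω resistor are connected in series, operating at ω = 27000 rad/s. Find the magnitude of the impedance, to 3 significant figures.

11.0 Ω

X_C = 1/(ωC) = 4.81 Ω
Z = 9.87 − j4.81 Ω
|Z| = √(9.87² + 4.81²) = 11.0 Ω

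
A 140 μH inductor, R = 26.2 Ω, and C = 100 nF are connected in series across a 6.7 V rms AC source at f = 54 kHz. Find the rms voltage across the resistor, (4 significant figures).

5.520 V

ω = 2πf = 339300 rad/s
X_L = ωL = 47.50 Ω
X_C = 1/(ωC) = 29.47 Ω
Net reactance X = X_L − X_C = 18.03 Ω
Z = 26.20 + j18.03 Ω
|Z| = √(26.20² + 18.03²) = 31.80 Ω
I = V/|Z| = 210.7 mA
V_R = I·|Z_R| = 0.2107 × 26.20 = 5.520 V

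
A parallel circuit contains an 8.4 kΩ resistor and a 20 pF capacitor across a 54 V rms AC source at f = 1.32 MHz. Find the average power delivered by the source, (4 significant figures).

347.1 mW

ω = 2πf = 8.294e+06 rad/s
X_C = 1/(ωC) = 6029 Ω
Parallel: admittances add. Y = 1/R + jωC
Y = (0.0001190 + j0.0001659) S
|Y| = 0.0002042 S → |Z| = 1/|Y| = 4898 Ω, ∠Z = −∠Y = -54.33°
I = V/|Z| = 11.03 mA
P = VI cos φ = 54 × 0.01103 × cos(-54.33°) = 347.1 mW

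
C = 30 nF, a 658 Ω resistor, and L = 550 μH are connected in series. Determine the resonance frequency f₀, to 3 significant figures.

ω₀ = 1/√(LC) = 1/√(0.00055 × 3e-08) = 246200 rad/s
f₀ = ω₀/(2π) = 39.2 kHz

39.2 kHz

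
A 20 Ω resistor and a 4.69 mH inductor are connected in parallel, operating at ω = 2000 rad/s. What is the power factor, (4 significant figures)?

0.4246

X_L = ωL = 9.380 Ω
Parallel: admittances add. Y = 1/R + 1/(jωL)
Y = (0.05000 − j0.1066) S
|Y| = 0.1178 S → |Z| = 1/|Y| = 8.492 Ω, ∠Z = −∠Y = 64.87°
cos φ = cos(64.87°) = 0.4246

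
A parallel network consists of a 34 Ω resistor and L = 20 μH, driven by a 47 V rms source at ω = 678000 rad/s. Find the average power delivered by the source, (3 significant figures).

65.0 W

X_L = ωL = 13.6 Ω
Parallel: admittances add. Y = 1/R + 1/(jωL)
Y = (0.0294 − j0.0737) S
|Y| = 0.0794 S → |Z| = 1/|Y| = 12.6 Ω, ∠Z = −∠Y = 68.3°
I = V/|Z| = 3.73 A
P = VI cos φ = 47 × 3.73 × cos(68.3°) = 65.0 W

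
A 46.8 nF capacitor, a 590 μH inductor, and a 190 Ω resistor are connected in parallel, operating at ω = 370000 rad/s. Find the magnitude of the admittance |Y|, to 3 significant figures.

13.8 mS

X_L = ωL = 218 Ω
X_C = 1/(ωC) = 57.8 Ω
Parallel: admittances add. Y = 1/R + 1/(jωL) + jωC
Y = (0.00526 + j0.0127) S
|Y| = 0.0138 S → |Z| = 1/|Y| = 72.6 Ω, ∠Z = −∠Y = -67.5°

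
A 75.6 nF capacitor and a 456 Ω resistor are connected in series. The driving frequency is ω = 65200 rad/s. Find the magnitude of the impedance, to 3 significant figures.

X_C = 1/(ωC) = 203 Ω
Z = 456 − j203 Ω
|Z| = √(456² + 203²) = 499 Ω

499 Ω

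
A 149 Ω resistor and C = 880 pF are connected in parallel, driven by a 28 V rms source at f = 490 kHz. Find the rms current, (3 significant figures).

203 mA

ω = 2πf = 3.079e+06 rad/s
X_C = 1/(ωC) = 369 Ω
Parallel: admittances add. Y = 1/R + jωC
Y = (0.00671 + j0.00271) S
|Y| = 0.00724 S → |Z| = 1/|Y| = 138 Ω, ∠Z = −∠Y = -22.0°
I = V/|Z| = 28/138 = 203 mA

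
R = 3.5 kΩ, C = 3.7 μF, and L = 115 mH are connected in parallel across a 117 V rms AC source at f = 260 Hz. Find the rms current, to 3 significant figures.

ω = 2πf = 1634 rad/s
X_L = ωL = 188 Ω
X_C = 1/(ωC) = 165 Ω
Parallel: admittances add. Y = 1/R + 1/(jωL) + jωC
Y = (0.000286 + j0.000722) S
|Y| = 0.000776 S → |Z| = 1/|Y| = 1290 Ω, ∠Z = −∠Y = -68.4°
I = V/|Z| = 117/1290 = 90.8 mA

90.8 mA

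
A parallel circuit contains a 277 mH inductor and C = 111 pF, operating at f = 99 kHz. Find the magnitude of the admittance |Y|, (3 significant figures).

ω = 2πf = 622000 rad/s
X_L = ωL = 172000 Ω
X_C = 1/(ωC) = 14500 Ω
Parallel: admittances add. Y = 1/(jωL) + jωC
Y = (0 + j6.32e-05) S
|Y| = 6.32e-05 S → |Z| = 1/|Y| = 15800 Ω, ∠Z = −∠Y = -90.0°

63.2 μS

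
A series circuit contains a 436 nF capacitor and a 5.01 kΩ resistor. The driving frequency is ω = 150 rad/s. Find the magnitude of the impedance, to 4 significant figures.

X_C = 1/(ωC) = 15290 Ω
Z = 5010 − j15290 Ω
|Z| = √(5010² + 15290²) = 16090 Ω

16090 Ω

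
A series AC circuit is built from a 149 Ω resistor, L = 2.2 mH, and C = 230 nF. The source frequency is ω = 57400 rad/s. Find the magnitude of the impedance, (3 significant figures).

X_L = ωL = 126 Ω
X_C = 1/(ωC) = 75.7 Ω
Net reactance X = X_L − X_C = 50.5 Ω
Z = 149 + j50.5 Ω
|Z| = √(149² + 50.5²) = 157 Ω

157 Ω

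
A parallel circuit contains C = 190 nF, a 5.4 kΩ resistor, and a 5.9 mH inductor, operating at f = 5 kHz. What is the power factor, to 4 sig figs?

ω = 2πf = 31420 rad/s
X_L = ωL = 185.4 Ω
X_C = 1/(ωC) = 167.5 Ω
Parallel: admittances add. Y = 1/R + 1/(jωL) + jωC
Y = (0.0001852 + j0.0005739) S
|Y| = 0.0006031 S → |Z| = 1/|Y| = 1658 Ω, ∠Z = −∠Y = -72.12°
cos φ = cos(-72.12°) = 0.3071

0.3071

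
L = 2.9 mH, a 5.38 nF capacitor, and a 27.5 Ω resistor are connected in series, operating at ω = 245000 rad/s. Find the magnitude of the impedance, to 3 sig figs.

55.5 Ω

X_L = ωL = 710 Ω
X_C = 1/(ωC) = 759 Ω
Net reactance X = X_L − X_C = -48.2 Ω
Z = 27.5 − j48.2 Ω
|Z| = √(27.5² + 48.2²) = 55.5 Ω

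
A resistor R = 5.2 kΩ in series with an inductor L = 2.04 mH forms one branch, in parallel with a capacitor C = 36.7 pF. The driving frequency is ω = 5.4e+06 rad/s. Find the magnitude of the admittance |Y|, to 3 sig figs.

129 μS

X_L = ωL = 11000 Ω
X_C = 1/(ωC) = 5050 Ω
Branch 1 (R+jX_L): Z₁ = 5200 + j11000 Ω, |Z₁| = 12200 Ω
Branch 2 (−jX_C): Z₂ = −j5050 Ω
Parallel: Z = Z₁Z₂/(Z₁+Z₂), |Z| = 7760 Ω, ∠Z = -74.2°
|Y| = 1/|Z| = 129 μS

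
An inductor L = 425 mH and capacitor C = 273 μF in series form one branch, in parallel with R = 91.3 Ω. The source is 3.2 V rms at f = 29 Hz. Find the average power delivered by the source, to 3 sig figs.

112 mW

ω = 2πf = 182.2 rad/s
X_L = ωL = 77.4 Ω
X_C = 1/(ωC) = 20.1 Ω
Branch 1: Z₁ = R = 91.3 Ω
Branch 2 (series LC): Z₂ = j(X_L − X_C) = j57.3 Ω
Parallel: Z = Z₁Z₂/(Z₁+Z₂), |Z| = 48.6 Ω, ∠Z = 57.9°
I = V/|Z| = 65.9 mA
P = VI cos φ = 3.2 × 0.0659 × cos(57.9°) = 112 mW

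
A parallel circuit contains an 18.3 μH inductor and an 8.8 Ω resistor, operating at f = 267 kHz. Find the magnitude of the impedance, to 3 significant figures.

8.46 Ω

ω = 2πf = 1.678e+06 rad/s
X_L = ωL = 30.7 Ω
Parallel: admittances add. Y = 1/R + 1/(jωL)
Y = (0.114 − j0.0326) S
|Y| = 0.118 S → |Z| = 1/|Y| = 8.46 Ω, ∠Z = −∠Y = 16.0°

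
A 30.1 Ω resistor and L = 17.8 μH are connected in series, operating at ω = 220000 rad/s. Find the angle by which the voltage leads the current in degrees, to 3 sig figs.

7.41°

X_L = ωL = 3.92 Ω
Z = 30.1 + j3.92 Ω
|Z| = √(30.1² + 3.92²) = 30.4 Ω
∠Z = arctan(3.92/30.1) = 7.41°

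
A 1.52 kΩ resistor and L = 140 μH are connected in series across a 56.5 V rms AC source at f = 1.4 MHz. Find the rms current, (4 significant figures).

ω = 2πf = 8.796e+06 rad/s
X_L = ωL = 1232 Ω
Z = 1520 + j1232 Ω
|Z| = √(1520² + 1232²) = 1956 Ω
I = V/|Z| = 56.5/1956 = 28.88 mA

28.88 mA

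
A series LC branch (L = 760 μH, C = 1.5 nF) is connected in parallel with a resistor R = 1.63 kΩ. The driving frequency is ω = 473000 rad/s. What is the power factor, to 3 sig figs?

0.542

X_L = ωL = 359 Ω
X_C = 1/(ωC) = 1410 Ω
Branch 1: Z₁ = R = 1630 Ω
Branch 2 (series LC): Z₂ = j(X_L − X_C) = −j1050 Ω
Parallel: Z = Z₁Z₂/(Z₁+Z₂), |Z| = 883 Ω, ∠Z = -57.2°
cos φ = cos(-57.2°) = 0.542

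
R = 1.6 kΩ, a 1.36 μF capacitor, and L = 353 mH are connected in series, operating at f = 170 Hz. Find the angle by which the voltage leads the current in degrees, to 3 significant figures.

-11.0°

ω = 2πf = 1068 rad/s
X_L = ωL = 377 Ω
X_C = 1/(ωC) = 688 Ω
Net reactance X = X_L − X_C = -311 Ω
Z = 1600 − j311 Ω
|Z| = √(1600² + 311²) = 1630 Ω
∠Z = arctan(-311/1600) = -11.0°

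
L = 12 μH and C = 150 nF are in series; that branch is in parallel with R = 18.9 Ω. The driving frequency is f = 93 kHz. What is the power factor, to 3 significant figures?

ω = 2πf = 584300 rad/s
X_L = ωL = 7.01 Ω
X_C = 1/(ωC) = 11.4 Ω
Branch 1: Z₁ = R = 18.9 Ω
Branch 2 (series LC): Z₂ = j(X_L − X_C) = −j4.40 Ω
Parallel: Z = Z₁Z₂/(Z₁+Z₂), |Z| = 4.28 Ω, ∠Z = -76.9°
cos φ = cos(-76.9°) = 0.227

0.227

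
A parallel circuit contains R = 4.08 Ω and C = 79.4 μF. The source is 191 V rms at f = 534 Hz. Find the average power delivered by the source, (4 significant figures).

8.941 kW

ω = 2πf = 3355 rad/s
X_C = 1/(ωC) = 3.754 Ω
Parallel: admittances add. Y = 1/R + jωC
Y = (0.2451 + j0.2664) S
|Y| = 0.3620 S → |Z| = 1/|Y| = 2.762 Ω, ∠Z = −∠Y = -47.39°
I = V/|Z| = 69.14 A
P = VI cos φ = 191 × 69.14 × cos(-47.39°) = 8.941 kW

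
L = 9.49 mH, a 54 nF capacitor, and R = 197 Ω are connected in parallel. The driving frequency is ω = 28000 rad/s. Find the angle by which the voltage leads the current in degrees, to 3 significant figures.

23.9°

X_L = ωL = 266 Ω
X_C = 1/(ωC) = 661 Ω
Parallel: admittances add. Y = 1/R + 1/(jωL) + jωC
Y = (0.00508 − j0.00225) S
|Y| = 0.00555 S → |Z| = 1/|Y| = 180 Ω, ∠Z = −∠Y = 23.9°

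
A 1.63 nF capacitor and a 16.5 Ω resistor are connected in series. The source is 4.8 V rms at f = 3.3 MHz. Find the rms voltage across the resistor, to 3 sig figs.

2.34 V

ω = 2πf = 2.073e+07 rad/s
X_C = 1/(ωC) = 29.6 Ω
Z = 16.5 − j29.6 Ω
|Z| = √(16.5² + 29.6²) = 33.9 Ω
I = V/|Z| = 142 mA
V_R = I·|Z_R| = 0.142 × 16.5 = 2.34 V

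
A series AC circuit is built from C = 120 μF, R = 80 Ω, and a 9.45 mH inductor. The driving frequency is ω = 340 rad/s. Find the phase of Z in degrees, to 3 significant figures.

-14.9°

X_L = ωL = 3.21 Ω
X_C = 1/(ωC) = 24.5 Ω
Net reactance X = X_L − X_C = -21.3 Ω
Z = 80.0 − j21.3 Ω
|Z| = √(80.0² + 21.3²) = 82.8 Ω
∠Z = arctan(-21.3/80.0) = -14.9°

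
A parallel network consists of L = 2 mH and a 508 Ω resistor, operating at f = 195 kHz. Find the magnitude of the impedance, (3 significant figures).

ω = 2πf = 1.225e+06 rad/s
X_L = ωL = 2450 Ω
Parallel: admittances add. Y = 1/R + 1/(jωL)
Y = (0.00197 − j0.000408) S
|Y| = 0.00201 S → |Z| = 1/|Y| = 497 Ω, ∠Z = −∠Y = 11.7°

497 Ω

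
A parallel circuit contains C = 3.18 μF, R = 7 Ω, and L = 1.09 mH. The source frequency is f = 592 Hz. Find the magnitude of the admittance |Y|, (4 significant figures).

274.9 mS

ω = 2πf = 3720 rad/s
X_L = ωL = 4.054 Ω
X_C = 1/(ωC) = 84.54 Ω
Parallel: admittances add. Y = 1/R + 1/(jωL) + jωC
Y = (0.1429 − j0.2348) S
|Y| = 0.2749 S → |Z| = 1/|Y| = 3.638 Ω, ∠Z = −∠Y = 58.68°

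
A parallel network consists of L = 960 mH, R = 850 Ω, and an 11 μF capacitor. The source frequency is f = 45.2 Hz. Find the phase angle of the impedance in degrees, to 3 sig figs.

ω = 2πf = 284.0 rad/s
X_L = ωL = 273 Ω
X_C = 1/(ωC) = 320 Ω
Parallel: admittances add. Y = 1/R + 1/(jωL) + jωC
Y = (0.00118 − j0.000544) S
|Y| = 0.00130 S → |Z| = 1/|Y| = 772 Ω, ∠Z = −∠Y = 24.8°

24.8°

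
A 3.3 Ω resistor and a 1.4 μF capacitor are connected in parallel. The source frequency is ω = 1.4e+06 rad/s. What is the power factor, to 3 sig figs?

0.153

X_C = 1/(ωC) = 0.510 Ω
Parallel: admittances add. Y = 1/R + jωC
Y = (0.303 + j1.96) S
|Y| = 1.98 S → |Z| = 1/|Y| = 0.504 Ω, ∠Z = −∠Y = -81.2°
cos φ = cos(-81.2°) = 0.153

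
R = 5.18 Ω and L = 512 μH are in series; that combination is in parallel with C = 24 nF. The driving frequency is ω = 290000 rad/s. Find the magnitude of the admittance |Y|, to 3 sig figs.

X_L = ωL = 148 Ω
X_C = 1/(ωC) = 144 Ω
Branch 1 (R+jX_L): Z₁ = 5.18 + j148 Ω, |Z₁| = 149 Ω
Branch 2 (−jX_C): Z₂ = −j144 Ω
Parallel: Z = Z₁Z₂/(Z₁+Z₂), |Z| = 3020 Ω, ∠Z = -44.8°
|Y| = 1/|Z| = 331 μS

331 μS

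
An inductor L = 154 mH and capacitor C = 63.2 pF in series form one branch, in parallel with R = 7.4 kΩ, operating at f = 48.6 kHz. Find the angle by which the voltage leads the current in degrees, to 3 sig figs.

-57.1°

ω = 2πf = 305400 rad/s
X_L = ωL = 47000 Ω
X_C = 1/(ωC) = 51800 Ω
Branch 1: Z₁ = R = 7400 Ω
Branch 2 (series LC): Z₂ = j(X_L − X_C) = −j4790 Ω
Parallel: Z = Z₁Z₂/(Z₁+Z₂), |Z| = 4020 Ω, ∠Z = -57.1°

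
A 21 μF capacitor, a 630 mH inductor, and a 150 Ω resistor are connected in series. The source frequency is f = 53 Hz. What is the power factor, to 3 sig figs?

0.914

ω = 2πf = 333.0 rad/s
X_L = ωL = 210 Ω
X_C = 1/(ωC) = 143 Ω
Net reactance X = X_L − X_C = 66.8 Ω
Z = 150 + j66.8 Ω
|Z| = √(150² + 66.8²) = 164 Ω
∠Z = arctan(66.8/150) = 24.0°
cos φ = cos(24.0°) = 0.914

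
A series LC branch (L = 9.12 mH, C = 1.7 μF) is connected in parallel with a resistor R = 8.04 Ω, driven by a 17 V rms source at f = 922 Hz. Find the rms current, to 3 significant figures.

ω = 2πf = 5793 rad/s
X_L = ωL = 52.8 Ω
X_C = 1/(ωC) = 102 Ω
Branch 1: Z₁ = R = 8.04 Ω
Branch 2 (series LC): Z₂ = j(X_L − X_C) = −j48.7 Ω
Parallel: Z = Z₁Z₂/(Z₁+Z₂), |Z| = 7.93 Ω, ∠Z = -9.37°
I = V/|Z| = 17/7.93 = 2.14 A

2.14 A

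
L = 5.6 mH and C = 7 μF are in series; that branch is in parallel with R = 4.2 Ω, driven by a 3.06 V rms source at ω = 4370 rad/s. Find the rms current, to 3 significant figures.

818 mA

X_L = ωL = 24.5 Ω
X_C = 1/(ωC) = 32.7 Ω
Branch 1: Z₁ = R = 4.20 Ω
Branch 2 (series LC): Z₂ = j(X_L − X_C) = −j8.22 Ω
Parallel: Z = Z₁Z₂/(Z₁+Z₂), |Z| = 3.74 Ω, ∠Z = -27.1°
I = V/|Z| = 3.06/3.74 = 818 mA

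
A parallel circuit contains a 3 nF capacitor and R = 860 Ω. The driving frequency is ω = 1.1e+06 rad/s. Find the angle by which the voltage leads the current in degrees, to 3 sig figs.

-70.6°

X_C = 1/(ωC) = 303 Ω
Parallel: admittances add. Y = 1/R + jωC
Y = (0.00116 + j0.00330) S
|Y| = 0.00350 S → |Z| = 1/|Y| = 286 Ω, ∠Z = −∠Y = -70.6°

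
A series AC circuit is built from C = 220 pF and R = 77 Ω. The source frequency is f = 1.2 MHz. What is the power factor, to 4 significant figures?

ω = 2πf = 7.54e+06 rad/s
X_C = 1/(ωC) = 602.9 Ω
Z = 77.00 − j602.9 Ω
|Z| = √(77.00² + 602.9²) = 607.8 Ω
∠Z = arctan(-602.9/77.00) = -82.72°
cos φ = cos(-82.72°) = 0.1267

0.1267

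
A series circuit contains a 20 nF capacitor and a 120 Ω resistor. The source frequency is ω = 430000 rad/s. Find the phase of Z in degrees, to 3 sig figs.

X_C = 1/(ωC) = 116 Ω
Z = 120 − j116 Ω
|Z| = √(120² + 116²) = 167 Ω
∠Z = arctan(-116/120) = -44.1°

-44.1°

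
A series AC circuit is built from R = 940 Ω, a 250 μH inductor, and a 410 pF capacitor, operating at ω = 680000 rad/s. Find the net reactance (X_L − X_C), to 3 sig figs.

X_L = ωL = 170 Ω
X_C = 1/(ωC) = 3590 Ω
X = 170 − 3590 = -3420 Ω

-3420 Ω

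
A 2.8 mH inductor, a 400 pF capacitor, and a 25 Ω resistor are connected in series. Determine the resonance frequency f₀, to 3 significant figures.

ω₀ = 1/√(LC) = 1/√(0.0028 × 4e-10) = 944900 rad/s
f₀ = ω₀/(2π) = 150 kHz

150 kHz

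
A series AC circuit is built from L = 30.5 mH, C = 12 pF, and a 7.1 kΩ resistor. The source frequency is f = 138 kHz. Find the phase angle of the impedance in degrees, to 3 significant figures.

-84.2°

ω = 2πf = 867100 rad/s
X_L = ωL = 26400 Ω
X_C = 1/(ωC) = 96100 Ω
Net reactance X = X_L − X_C = -69700 Ω
Z = 7100 − j69700 Ω
|Z| = √(7100² + 69700²) = 70000 Ω
∠Z = arctan(-69700/7100) = -84.2°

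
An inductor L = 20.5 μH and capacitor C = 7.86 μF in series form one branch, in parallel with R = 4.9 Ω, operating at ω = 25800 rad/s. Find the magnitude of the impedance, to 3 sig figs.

3.27 Ω

X_L = ωL = 0.529 Ω
X_C = 1/(ωC) = 4.93 Ω
Branch 1: Z₁ = R = 4.90 Ω
Branch 2 (series LC): Z₂ = j(X_L − X_C) = −j4.40 Ω
Parallel: Z = Z₁Z₂/(Z₁+Z₂), |Z| = 3.27 Ω, ∠Z = -48.1°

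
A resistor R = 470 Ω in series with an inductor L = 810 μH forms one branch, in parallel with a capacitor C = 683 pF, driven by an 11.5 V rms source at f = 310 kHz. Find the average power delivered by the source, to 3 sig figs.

ω = 2πf = 1.948e+06 rad/s
X_L = ωL = 1580 Ω
X_C = 1/(ωC) = 752 Ω
Branch 1 (R+jX_L): Z₁ = 470 + j1580 Ω, |Z₁| = 1650 Ω
Branch 2 (−jX_C): Z₂ = −j752 Ω
Parallel: Z = Z₁Z₂/(Z₁+Z₂), |Z| = 1300 Ω, ∠Z = -76.9°
I = V/|Z| = 8.83 mA
P = VI cos φ = 11.5 × 0.00883 × cos(-76.9°) = 22.9 mW

22.9 mW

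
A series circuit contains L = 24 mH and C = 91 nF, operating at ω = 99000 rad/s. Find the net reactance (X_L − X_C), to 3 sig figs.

2260 Ω

X_L = ωL = 2380 Ω
X_C = 1/(ωC) = 111 Ω
X = 2380 − 111 = 2260 Ω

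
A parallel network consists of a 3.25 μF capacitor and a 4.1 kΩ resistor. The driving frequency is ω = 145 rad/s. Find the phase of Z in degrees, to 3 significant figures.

-62.6°

X_C = 1/(ωC) = 2120 Ω
Parallel: admittances add. Y = 1/R + jωC
Y = (0.000244 + j0.000471) S
|Y| = 0.000531 S → |Z| = 1/|Y| = 1880 Ω, ∠Z = −∠Y = -62.6°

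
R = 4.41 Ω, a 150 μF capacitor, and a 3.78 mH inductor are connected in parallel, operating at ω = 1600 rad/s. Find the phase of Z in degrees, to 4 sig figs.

-18.22°

X_L = ωL = 6.048 Ω
X_C = 1/(ωC) = 4.167 Ω
Parallel: admittances add. Y = 1/R + 1/(jωL) + jωC
Y = (0.2268 + j0.07466) S
|Y| = 0.2387 S → |Z| = 1/|Y| = 4.189 Ω, ∠Z = −∠Y = -18.22°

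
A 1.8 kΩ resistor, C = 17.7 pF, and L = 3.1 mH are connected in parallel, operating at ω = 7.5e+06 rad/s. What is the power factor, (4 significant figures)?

0.9872

X_L = ωL = 23250 Ω
X_C = 1/(ωC) = 7533 Ω
Parallel: admittances add. Y = 1/R + 1/(jωL) + jωC
Y = (0.0005556 + j8.974e-05) S
|Y| = 0.0005628 S → |Z| = 1/|Y| = 1777 Ω, ∠Z = −∠Y = -9.176°
cos φ = cos(-9.176°) = 0.9872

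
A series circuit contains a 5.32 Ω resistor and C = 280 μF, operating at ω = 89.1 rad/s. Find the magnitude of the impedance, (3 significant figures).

X_C = 1/(ωC) = 40.1 Ω
Z = 5.32 − j40.1 Ω
|Z| = √(5.32² + 40.1²) = 40.4 Ω

40.4 Ω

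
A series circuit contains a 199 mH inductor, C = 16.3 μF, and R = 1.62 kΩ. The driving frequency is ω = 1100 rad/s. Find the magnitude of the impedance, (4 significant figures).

1628 Ω

X_L = ωL = 218.9 Ω
X_C = 1/(ωC) = 55.77 Ω
Net reactance X = X_L − X_C = 163.1 Ω
Z = 1620 + j163.1 Ω
|Z| = √(1620² + 163.1²) = 1628 Ω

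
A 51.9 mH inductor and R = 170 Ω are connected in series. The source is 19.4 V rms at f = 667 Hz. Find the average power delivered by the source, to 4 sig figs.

ω = 2πf = 4191 rad/s
X_L = ωL = 217.5 Ω
Z = 170.0 + j217.5 Ω
|Z| = √(170.0² + 217.5²) = 276.1 Ω
∠Z = arctan(217.5/170.0) = 51.99°
I = V/|Z| = 70.27 mA
P = VI cos φ = 19.4 × 0.07027 × cos(51.99°) = 839.5 mW

839.5 mW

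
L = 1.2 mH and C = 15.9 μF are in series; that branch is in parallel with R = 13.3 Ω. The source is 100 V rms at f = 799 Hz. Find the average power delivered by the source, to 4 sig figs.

ω = 2πf = 5020 rad/s
X_L = ωL = 6.024 Ω
X_C = 1/(ωC) = 12.53 Ω
Branch 1: Z₁ = R = 13.30 Ω
Branch 2 (series LC): Z₂ = j(X_L − X_C) = −j6.504 Ω
Parallel: Z = Z₁Z₂/(Z₁+Z₂), |Z| = 5.842 Ω, ∠Z = -63.94°
I = V/|Z| = 17.12 A
P = VI cos φ = 100 × 17.12 × cos(-63.94°) = 751.9 W

751.9 W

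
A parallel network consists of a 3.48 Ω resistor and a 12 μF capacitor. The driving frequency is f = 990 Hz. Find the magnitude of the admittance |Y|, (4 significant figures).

296.9 mS

ω = 2πf = 6220 rad/s
X_C = 1/(ωC) = 13.40 Ω
Parallel: admittances add. Y = 1/R + jωC
Y = (0.2874 + j0.07464) S
|Y| = 0.2969 S → |Z| = 1/|Y| = 3.368 Ω, ∠Z = −∠Y = -14.56°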